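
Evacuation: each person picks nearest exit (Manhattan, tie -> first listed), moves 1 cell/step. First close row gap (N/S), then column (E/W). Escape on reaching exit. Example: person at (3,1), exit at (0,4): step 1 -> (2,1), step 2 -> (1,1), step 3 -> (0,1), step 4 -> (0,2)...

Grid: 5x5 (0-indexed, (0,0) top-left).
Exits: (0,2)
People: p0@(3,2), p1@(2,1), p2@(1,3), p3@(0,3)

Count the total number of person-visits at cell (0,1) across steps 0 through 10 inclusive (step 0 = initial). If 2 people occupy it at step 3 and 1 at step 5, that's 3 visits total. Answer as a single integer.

Answer: 1

Derivation:
Step 0: p0@(3,2) p1@(2,1) p2@(1,3) p3@(0,3) -> at (0,1): 0 [-], cum=0
Step 1: p0@(2,2) p1@(1,1) p2@(0,3) p3@ESC -> at (0,1): 0 [-], cum=0
Step 2: p0@(1,2) p1@(0,1) p2@ESC p3@ESC -> at (0,1): 1 [p1], cum=1
Step 3: p0@ESC p1@ESC p2@ESC p3@ESC -> at (0,1): 0 [-], cum=1
Total visits = 1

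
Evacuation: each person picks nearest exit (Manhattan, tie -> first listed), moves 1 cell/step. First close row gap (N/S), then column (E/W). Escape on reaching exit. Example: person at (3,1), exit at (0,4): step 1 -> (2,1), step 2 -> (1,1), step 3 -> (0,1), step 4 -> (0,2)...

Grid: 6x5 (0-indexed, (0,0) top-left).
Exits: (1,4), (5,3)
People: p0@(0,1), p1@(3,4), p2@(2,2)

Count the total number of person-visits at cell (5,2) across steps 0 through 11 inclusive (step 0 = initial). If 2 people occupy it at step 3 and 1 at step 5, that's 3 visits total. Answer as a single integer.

Step 0: p0@(0,1) p1@(3,4) p2@(2,2) -> at (5,2): 0 [-], cum=0
Step 1: p0@(1,1) p1@(2,4) p2@(1,2) -> at (5,2): 0 [-], cum=0
Step 2: p0@(1,2) p1@ESC p2@(1,3) -> at (5,2): 0 [-], cum=0
Step 3: p0@(1,3) p1@ESC p2@ESC -> at (5,2): 0 [-], cum=0
Step 4: p0@ESC p1@ESC p2@ESC -> at (5,2): 0 [-], cum=0
Total visits = 0

Answer: 0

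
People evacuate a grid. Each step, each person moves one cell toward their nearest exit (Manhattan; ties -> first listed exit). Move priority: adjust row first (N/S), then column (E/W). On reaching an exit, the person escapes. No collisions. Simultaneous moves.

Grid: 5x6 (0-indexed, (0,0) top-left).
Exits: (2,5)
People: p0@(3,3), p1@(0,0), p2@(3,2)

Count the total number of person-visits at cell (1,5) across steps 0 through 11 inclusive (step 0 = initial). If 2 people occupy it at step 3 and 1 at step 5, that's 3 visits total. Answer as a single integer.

Step 0: p0@(3,3) p1@(0,0) p2@(3,2) -> at (1,5): 0 [-], cum=0
Step 1: p0@(2,3) p1@(1,0) p2@(2,2) -> at (1,5): 0 [-], cum=0
Step 2: p0@(2,4) p1@(2,0) p2@(2,3) -> at (1,5): 0 [-], cum=0
Step 3: p0@ESC p1@(2,1) p2@(2,4) -> at (1,5): 0 [-], cum=0
Step 4: p0@ESC p1@(2,2) p2@ESC -> at (1,5): 0 [-], cum=0
Step 5: p0@ESC p1@(2,3) p2@ESC -> at (1,5): 0 [-], cum=0
Step 6: p0@ESC p1@(2,4) p2@ESC -> at (1,5): 0 [-], cum=0
Step 7: p0@ESC p1@ESC p2@ESC -> at (1,5): 0 [-], cum=0
Total visits = 0

Answer: 0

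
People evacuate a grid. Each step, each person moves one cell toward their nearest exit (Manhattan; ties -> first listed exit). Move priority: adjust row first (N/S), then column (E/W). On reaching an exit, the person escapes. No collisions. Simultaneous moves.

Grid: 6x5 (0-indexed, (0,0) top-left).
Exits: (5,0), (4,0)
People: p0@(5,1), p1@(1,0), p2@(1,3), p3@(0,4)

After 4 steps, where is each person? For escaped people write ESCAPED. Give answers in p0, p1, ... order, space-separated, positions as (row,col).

Step 1: p0:(5,1)->(5,0)->EXIT | p1:(1,0)->(2,0) | p2:(1,3)->(2,3) | p3:(0,4)->(1,4)
Step 2: p0:escaped | p1:(2,0)->(3,0) | p2:(2,3)->(3,3) | p3:(1,4)->(2,4)
Step 3: p0:escaped | p1:(3,0)->(4,0)->EXIT | p2:(3,3)->(4,3) | p3:(2,4)->(3,4)
Step 4: p0:escaped | p1:escaped | p2:(4,3)->(4,2) | p3:(3,4)->(4,4)

ESCAPED ESCAPED (4,2) (4,4)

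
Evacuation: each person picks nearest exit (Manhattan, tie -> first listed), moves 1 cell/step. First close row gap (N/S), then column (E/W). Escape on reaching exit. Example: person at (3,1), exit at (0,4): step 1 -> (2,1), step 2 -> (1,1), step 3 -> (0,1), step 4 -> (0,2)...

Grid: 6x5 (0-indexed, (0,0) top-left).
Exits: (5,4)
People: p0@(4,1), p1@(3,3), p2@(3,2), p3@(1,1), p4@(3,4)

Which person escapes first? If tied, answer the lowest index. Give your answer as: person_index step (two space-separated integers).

Answer: 4 2

Derivation:
Step 1: p0:(4,1)->(5,1) | p1:(3,3)->(4,3) | p2:(3,2)->(4,2) | p3:(1,1)->(2,1) | p4:(3,4)->(4,4)
Step 2: p0:(5,1)->(5,2) | p1:(4,3)->(5,3) | p2:(4,2)->(5,2) | p3:(2,1)->(3,1) | p4:(4,4)->(5,4)->EXIT
Step 3: p0:(5,2)->(5,3) | p1:(5,3)->(5,4)->EXIT | p2:(5,2)->(5,3) | p3:(3,1)->(4,1) | p4:escaped
Step 4: p0:(5,3)->(5,4)->EXIT | p1:escaped | p2:(5,3)->(5,4)->EXIT | p3:(4,1)->(5,1) | p4:escaped
Step 5: p0:escaped | p1:escaped | p2:escaped | p3:(5,1)->(5,2) | p4:escaped
Step 6: p0:escaped | p1:escaped | p2:escaped | p3:(5,2)->(5,3) | p4:escaped
Step 7: p0:escaped | p1:escaped | p2:escaped | p3:(5,3)->(5,4)->EXIT | p4:escaped
Exit steps: [4, 3, 4, 7, 2]
First to escape: p4 at step 2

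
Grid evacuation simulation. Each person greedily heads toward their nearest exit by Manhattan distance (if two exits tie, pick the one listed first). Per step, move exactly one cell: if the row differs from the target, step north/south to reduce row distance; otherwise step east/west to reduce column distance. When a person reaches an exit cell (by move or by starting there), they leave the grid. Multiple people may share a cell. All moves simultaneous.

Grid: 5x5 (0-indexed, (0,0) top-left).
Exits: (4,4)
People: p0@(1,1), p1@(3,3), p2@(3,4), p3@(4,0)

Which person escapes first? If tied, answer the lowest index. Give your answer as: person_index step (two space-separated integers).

Step 1: p0:(1,1)->(2,1) | p1:(3,3)->(4,3) | p2:(3,4)->(4,4)->EXIT | p3:(4,0)->(4,1)
Step 2: p0:(2,1)->(3,1) | p1:(4,3)->(4,4)->EXIT | p2:escaped | p3:(4,1)->(4,2)
Step 3: p0:(3,1)->(4,1) | p1:escaped | p2:escaped | p3:(4,2)->(4,3)
Step 4: p0:(4,1)->(4,2) | p1:escaped | p2:escaped | p3:(4,3)->(4,4)->EXIT
Step 5: p0:(4,2)->(4,3) | p1:escaped | p2:escaped | p3:escaped
Step 6: p0:(4,3)->(4,4)->EXIT | p1:escaped | p2:escaped | p3:escaped
Exit steps: [6, 2, 1, 4]
First to escape: p2 at step 1

Answer: 2 1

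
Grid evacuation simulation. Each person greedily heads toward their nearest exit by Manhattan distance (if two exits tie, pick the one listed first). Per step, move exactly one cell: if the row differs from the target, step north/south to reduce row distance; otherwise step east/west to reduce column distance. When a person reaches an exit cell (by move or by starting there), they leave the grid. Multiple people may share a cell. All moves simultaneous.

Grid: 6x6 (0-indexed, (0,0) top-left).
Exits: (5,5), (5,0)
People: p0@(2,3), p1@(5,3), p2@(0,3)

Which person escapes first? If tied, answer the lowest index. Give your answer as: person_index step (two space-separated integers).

Step 1: p0:(2,3)->(3,3) | p1:(5,3)->(5,4) | p2:(0,3)->(1,3)
Step 2: p0:(3,3)->(4,3) | p1:(5,4)->(5,5)->EXIT | p2:(1,3)->(2,3)
Step 3: p0:(4,3)->(5,3) | p1:escaped | p2:(2,3)->(3,3)
Step 4: p0:(5,3)->(5,4) | p1:escaped | p2:(3,3)->(4,3)
Step 5: p0:(5,4)->(5,5)->EXIT | p1:escaped | p2:(4,3)->(5,3)
Step 6: p0:escaped | p1:escaped | p2:(5,3)->(5,4)
Step 7: p0:escaped | p1:escaped | p2:(5,4)->(5,5)->EXIT
Exit steps: [5, 2, 7]
First to escape: p1 at step 2

Answer: 1 2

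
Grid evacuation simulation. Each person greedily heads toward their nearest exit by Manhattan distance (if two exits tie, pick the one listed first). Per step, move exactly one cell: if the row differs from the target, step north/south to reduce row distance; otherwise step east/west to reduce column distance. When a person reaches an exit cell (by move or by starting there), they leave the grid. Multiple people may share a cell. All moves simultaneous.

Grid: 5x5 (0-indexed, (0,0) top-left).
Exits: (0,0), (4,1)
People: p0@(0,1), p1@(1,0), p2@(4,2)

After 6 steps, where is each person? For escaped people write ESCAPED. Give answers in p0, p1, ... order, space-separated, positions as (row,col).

Step 1: p0:(0,1)->(0,0)->EXIT | p1:(1,0)->(0,0)->EXIT | p2:(4,2)->(4,1)->EXIT

ESCAPED ESCAPED ESCAPED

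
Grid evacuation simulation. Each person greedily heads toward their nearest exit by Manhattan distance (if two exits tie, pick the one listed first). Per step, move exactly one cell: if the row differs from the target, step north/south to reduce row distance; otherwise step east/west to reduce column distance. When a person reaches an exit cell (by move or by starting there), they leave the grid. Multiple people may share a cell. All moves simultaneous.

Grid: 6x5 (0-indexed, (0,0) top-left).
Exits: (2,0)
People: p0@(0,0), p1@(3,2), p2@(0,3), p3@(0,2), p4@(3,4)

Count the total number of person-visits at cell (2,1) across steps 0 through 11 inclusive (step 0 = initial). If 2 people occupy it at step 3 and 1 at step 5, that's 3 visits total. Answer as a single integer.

Step 0: p0@(0,0) p1@(3,2) p2@(0,3) p3@(0,2) p4@(3,4) -> at (2,1): 0 [-], cum=0
Step 1: p0@(1,0) p1@(2,2) p2@(1,3) p3@(1,2) p4@(2,4) -> at (2,1): 0 [-], cum=0
Step 2: p0@ESC p1@(2,1) p2@(2,3) p3@(2,2) p4@(2,3) -> at (2,1): 1 [p1], cum=1
Step 3: p0@ESC p1@ESC p2@(2,2) p3@(2,1) p4@(2,2) -> at (2,1): 1 [p3], cum=2
Step 4: p0@ESC p1@ESC p2@(2,1) p3@ESC p4@(2,1) -> at (2,1): 2 [p2,p4], cum=4
Step 5: p0@ESC p1@ESC p2@ESC p3@ESC p4@ESC -> at (2,1): 0 [-], cum=4
Total visits = 4

Answer: 4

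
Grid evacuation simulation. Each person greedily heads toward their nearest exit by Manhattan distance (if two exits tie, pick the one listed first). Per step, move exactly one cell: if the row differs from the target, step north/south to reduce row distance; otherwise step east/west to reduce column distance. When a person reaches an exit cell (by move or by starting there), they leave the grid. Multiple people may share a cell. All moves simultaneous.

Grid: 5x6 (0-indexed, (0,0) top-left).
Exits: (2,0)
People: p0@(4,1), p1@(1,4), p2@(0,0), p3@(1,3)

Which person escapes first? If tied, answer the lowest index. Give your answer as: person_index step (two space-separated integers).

Step 1: p0:(4,1)->(3,1) | p1:(1,4)->(2,4) | p2:(0,0)->(1,0) | p3:(1,3)->(2,3)
Step 2: p0:(3,1)->(2,1) | p1:(2,4)->(2,3) | p2:(1,0)->(2,0)->EXIT | p3:(2,3)->(2,2)
Step 3: p0:(2,1)->(2,0)->EXIT | p1:(2,3)->(2,2) | p2:escaped | p3:(2,2)->(2,1)
Step 4: p0:escaped | p1:(2,2)->(2,1) | p2:escaped | p3:(2,1)->(2,0)->EXIT
Step 5: p0:escaped | p1:(2,1)->(2,0)->EXIT | p2:escaped | p3:escaped
Exit steps: [3, 5, 2, 4]
First to escape: p2 at step 2

Answer: 2 2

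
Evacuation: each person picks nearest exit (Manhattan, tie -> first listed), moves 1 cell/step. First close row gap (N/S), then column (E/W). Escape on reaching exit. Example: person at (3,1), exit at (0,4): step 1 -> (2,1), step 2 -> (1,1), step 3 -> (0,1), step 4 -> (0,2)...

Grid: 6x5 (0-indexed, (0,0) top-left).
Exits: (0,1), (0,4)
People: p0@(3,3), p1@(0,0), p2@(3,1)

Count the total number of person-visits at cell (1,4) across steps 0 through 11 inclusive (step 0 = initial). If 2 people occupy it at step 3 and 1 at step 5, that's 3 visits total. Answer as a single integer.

Answer: 0

Derivation:
Step 0: p0@(3,3) p1@(0,0) p2@(3,1) -> at (1,4): 0 [-], cum=0
Step 1: p0@(2,3) p1@ESC p2@(2,1) -> at (1,4): 0 [-], cum=0
Step 2: p0@(1,3) p1@ESC p2@(1,1) -> at (1,4): 0 [-], cum=0
Step 3: p0@(0,3) p1@ESC p2@ESC -> at (1,4): 0 [-], cum=0
Step 4: p0@ESC p1@ESC p2@ESC -> at (1,4): 0 [-], cum=0
Total visits = 0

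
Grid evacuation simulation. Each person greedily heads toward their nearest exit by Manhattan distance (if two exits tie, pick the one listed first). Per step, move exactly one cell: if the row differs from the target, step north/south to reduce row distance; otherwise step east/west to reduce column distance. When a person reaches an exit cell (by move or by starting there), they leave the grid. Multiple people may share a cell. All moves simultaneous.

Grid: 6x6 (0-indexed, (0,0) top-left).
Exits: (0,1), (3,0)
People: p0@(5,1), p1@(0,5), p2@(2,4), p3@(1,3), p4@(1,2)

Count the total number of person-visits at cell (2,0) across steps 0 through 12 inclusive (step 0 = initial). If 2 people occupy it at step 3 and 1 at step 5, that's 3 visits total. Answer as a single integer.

Answer: 0

Derivation:
Step 0: p0@(5,1) p1@(0,5) p2@(2,4) p3@(1,3) p4@(1,2) -> at (2,0): 0 [-], cum=0
Step 1: p0@(4,1) p1@(0,4) p2@(1,4) p3@(0,3) p4@(0,2) -> at (2,0): 0 [-], cum=0
Step 2: p0@(3,1) p1@(0,3) p2@(0,4) p3@(0,2) p4@ESC -> at (2,0): 0 [-], cum=0
Step 3: p0@ESC p1@(0,2) p2@(0,3) p3@ESC p4@ESC -> at (2,0): 0 [-], cum=0
Step 4: p0@ESC p1@ESC p2@(0,2) p3@ESC p4@ESC -> at (2,0): 0 [-], cum=0
Step 5: p0@ESC p1@ESC p2@ESC p3@ESC p4@ESC -> at (2,0): 0 [-], cum=0
Total visits = 0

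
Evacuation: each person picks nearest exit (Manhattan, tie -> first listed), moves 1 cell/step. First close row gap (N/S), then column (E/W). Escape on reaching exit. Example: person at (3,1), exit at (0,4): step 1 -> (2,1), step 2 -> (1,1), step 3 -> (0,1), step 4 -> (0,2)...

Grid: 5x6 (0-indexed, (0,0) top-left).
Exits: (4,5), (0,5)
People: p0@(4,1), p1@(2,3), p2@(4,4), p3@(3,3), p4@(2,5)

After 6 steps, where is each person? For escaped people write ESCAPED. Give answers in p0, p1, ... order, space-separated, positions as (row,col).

Step 1: p0:(4,1)->(4,2) | p1:(2,3)->(3,3) | p2:(4,4)->(4,5)->EXIT | p3:(3,3)->(4,3) | p4:(2,5)->(3,5)
Step 2: p0:(4,2)->(4,3) | p1:(3,3)->(4,3) | p2:escaped | p3:(4,3)->(4,4) | p4:(3,5)->(4,5)->EXIT
Step 3: p0:(4,3)->(4,4) | p1:(4,3)->(4,4) | p2:escaped | p3:(4,4)->(4,5)->EXIT | p4:escaped
Step 4: p0:(4,4)->(4,5)->EXIT | p1:(4,4)->(4,5)->EXIT | p2:escaped | p3:escaped | p4:escaped

ESCAPED ESCAPED ESCAPED ESCAPED ESCAPED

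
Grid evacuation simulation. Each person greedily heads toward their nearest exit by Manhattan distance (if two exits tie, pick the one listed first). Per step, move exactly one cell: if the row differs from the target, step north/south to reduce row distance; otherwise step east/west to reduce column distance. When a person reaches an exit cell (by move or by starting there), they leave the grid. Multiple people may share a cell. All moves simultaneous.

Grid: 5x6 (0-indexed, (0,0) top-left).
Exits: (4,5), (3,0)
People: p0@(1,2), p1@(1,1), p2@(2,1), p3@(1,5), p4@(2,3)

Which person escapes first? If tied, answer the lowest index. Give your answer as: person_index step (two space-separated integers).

Step 1: p0:(1,2)->(2,2) | p1:(1,1)->(2,1) | p2:(2,1)->(3,1) | p3:(1,5)->(2,5) | p4:(2,3)->(3,3)
Step 2: p0:(2,2)->(3,2) | p1:(2,1)->(3,1) | p2:(3,1)->(3,0)->EXIT | p3:(2,5)->(3,5) | p4:(3,3)->(4,3)
Step 3: p0:(3,2)->(3,1) | p1:(3,1)->(3,0)->EXIT | p2:escaped | p3:(3,5)->(4,5)->EXIT | p4:(4,3)->(4,4)
Step 4: p0:(3,1)->(3,0)->EXIT | p1:escaped | p2:escaped | p3:escaped | p4:(4,4)->(4,5)->EXIT
Exit steps: [4, 3, 2, 3, 4]
First to escape: p2 at step 2

Answer: 2 2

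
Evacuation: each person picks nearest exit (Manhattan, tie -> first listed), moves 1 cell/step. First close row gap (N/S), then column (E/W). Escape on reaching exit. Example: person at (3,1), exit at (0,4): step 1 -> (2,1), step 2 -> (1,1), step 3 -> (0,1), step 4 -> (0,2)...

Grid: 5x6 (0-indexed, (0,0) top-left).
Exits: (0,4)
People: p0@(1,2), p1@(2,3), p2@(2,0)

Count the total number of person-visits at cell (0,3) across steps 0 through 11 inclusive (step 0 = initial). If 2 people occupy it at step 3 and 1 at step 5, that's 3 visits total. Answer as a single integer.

Step 0: p0@(1,2) p1@(2,3) p2@(2,0) -> at (0,3): 0 [-], cum=0
Step 1: p0@(0,2) p1@(1,3) p2@(1,0) -> at (0,3): 0 [-], cum=0
Step 2: p0@(0,3) p1@(0,3) p2@(0,0) -> at (0,3): 2 [p0,p1], cum=2
Step 3: p0@ESC p1@ESC p2@(0,1) -> at (0,3): 0 [-], cum=2
Step 4: p0@ESC p1@ESC p2@(0,2) -> at (0,3): 0 [-], cum=2
Step 5: p0@ESC p1@ESC p2@(0,3) -> at (0,3): 1 [p2], cum=3
Step 6: p0@ESC p1@ESC p2@ESC -> at (0,3): 0 [-], cum=3
Total visits = 3

Answer: 3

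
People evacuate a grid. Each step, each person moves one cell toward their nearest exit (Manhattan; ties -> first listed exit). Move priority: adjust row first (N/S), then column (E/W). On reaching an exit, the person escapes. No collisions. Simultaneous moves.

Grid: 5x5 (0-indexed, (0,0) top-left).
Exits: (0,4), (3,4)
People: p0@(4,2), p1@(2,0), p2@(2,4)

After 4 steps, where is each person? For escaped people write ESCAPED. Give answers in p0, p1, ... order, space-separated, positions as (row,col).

Step 1: p0:(4,2)->(3,2) | p1:(2,0)->(3,0) | p2:(2,4)->(3,4)->EXIT
Step 2: p0:(3,2)->(3,3) | p1:(3,0)->(3,1) | p2:escaped
Step 3: p0:(3,3)->(3,4)->EXIT | p1:(3,1)->(3,2) | p2:escaped
Step 4: p0:escaped | p1:(3,2)->(3,3) | p2:escaped

ESCAPED (3,3) ESCAPED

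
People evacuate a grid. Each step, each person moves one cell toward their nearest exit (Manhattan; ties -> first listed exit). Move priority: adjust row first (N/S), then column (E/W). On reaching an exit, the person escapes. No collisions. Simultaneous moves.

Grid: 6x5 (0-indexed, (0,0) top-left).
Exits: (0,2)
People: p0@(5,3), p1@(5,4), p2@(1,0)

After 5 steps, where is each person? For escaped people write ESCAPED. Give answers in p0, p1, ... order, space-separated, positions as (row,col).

Step 1: p0:(5,3)->(4,3) | p1:(5,4)->(4,4) | p2:(1,0)->(0,0)
Step 2: p0:(4,3)->(3,3) | p1:(4,4)->(3,4) | p2:(0,0)->(0,1)
Step 3: p0:(3,3)->(2,3) | p1:(3,4)->(2,4) | p2:(0,1)->(0,2)->EXIT
Step 4: p0:(2,3)->(1,3) | p1:(2,4)->(1,4) | p2:escaped
Step 5: p0:(1,3)->(0,3) | p1:(1,4)->(0,4) | p2:escaped

(0,3) (0,4) ESCAPED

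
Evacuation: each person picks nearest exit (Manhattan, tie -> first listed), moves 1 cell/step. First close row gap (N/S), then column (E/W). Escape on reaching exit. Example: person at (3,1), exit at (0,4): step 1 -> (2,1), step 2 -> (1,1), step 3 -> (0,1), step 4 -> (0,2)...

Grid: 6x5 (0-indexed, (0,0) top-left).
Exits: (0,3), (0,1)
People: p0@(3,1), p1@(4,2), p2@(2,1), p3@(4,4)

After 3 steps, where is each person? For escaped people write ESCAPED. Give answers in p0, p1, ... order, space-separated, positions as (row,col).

Step 1: p0:(3,1)->(2,1) | p1:(4,2)->(3,2) | p2:(2,1)->(1,1) | p3:(4,4)->(3,4)
Step 2: p0:(2,1)->(1,1) | p1:(3,2)->(2,2) | p2:(1,1)->(0,1)->EXIT | p3:(3,4)->(2,4)
Step 3: p0:(1,1)->(0,1)->EXIT | p1:(2,2)->(1,2) | p2:escaped | p3:(2,4)->(1,4)

ESCAPED (1,2) ESCAPED (1,4)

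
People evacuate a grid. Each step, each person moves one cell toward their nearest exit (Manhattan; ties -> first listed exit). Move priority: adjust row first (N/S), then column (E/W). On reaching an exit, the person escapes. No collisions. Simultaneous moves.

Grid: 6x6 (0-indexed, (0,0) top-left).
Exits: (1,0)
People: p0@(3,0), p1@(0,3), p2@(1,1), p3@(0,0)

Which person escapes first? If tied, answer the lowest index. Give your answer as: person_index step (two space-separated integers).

Answer: 2 1

Derivation:
Step 1: p0:(3,0)->(2,0) | p1:(0,3)->(1,3) | p2:(1,1)->(1,0)->EXIT | p3:(0,0)->(1,0)->EXIT
Step 2: p0:(2,0)->(1,0)->EXIT | p1:(1,3)->(1,2) | p2:escaped | p3:escaped
Step 3: p0:escaped | p1:(1,2)->(1,1) | p2:escaped | p3:escaped
Step 4: p0:escaped | p1:(1,1)->(1,0)->EXIT | p2:escaped | p3:escaped
Exit steps: [2, 4, 1, 1]
First to escape: p2 at step 1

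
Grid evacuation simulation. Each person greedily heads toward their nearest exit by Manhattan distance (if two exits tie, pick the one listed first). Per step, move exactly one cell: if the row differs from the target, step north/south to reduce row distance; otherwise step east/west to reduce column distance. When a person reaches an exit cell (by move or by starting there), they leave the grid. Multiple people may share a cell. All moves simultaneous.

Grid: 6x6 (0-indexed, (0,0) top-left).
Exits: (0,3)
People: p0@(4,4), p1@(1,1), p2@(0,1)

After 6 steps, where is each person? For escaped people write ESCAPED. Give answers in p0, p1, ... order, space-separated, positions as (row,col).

Step 1: p0:(4,4)->(3,4) | p1:(1,1)->(0,1) | p2:(0,1)->(0,2)
Step 2: p0:(3,4)->(2,4) | p1:(0,1)->(0,2) | p2:(0,2)->(0,3)->EXIT
Step 3: p0:(2,4)->(1,4) | p1:(0,2)->(0,3)->EXIT | p2:escaped
Step 4: p0:(1,4)->(0,4) | p1:escaped | p2:escaped
Step 5: p0:(0,4)->(0,3)->EXIT | p1:escaped | p2:escaped

ESCAPED ESCAPED ESCAPED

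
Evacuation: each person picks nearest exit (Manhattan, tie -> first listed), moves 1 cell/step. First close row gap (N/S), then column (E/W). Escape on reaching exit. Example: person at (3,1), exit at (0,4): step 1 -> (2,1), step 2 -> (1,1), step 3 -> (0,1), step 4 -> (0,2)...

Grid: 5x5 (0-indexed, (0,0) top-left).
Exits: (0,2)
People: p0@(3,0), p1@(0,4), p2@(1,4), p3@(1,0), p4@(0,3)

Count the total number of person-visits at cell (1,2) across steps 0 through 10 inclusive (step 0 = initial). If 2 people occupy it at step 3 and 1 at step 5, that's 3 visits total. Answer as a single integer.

Answer: 0

Derivation:
Step 0: p0@(3,0) p1@(0,4) p2@(1,4) p3@(1,0) p4@(0,3) -> at (1,2): 0 [-], cum=0
Step 1: p0@(2,0) p1@(0,3) p2@(0,4) p3@(0,0) p4@ESC -> at (1,2): 0 [-], cum=0
Step 2: p0@(1,0) p1@ESC p2@(0,3) p3@(0,1) p4@ESC -> at (1,2): 0 [-], cum=0
Step 3: p0@(0,0) p1@ESC p2@ESC p3@ESC p4@ESC -> at (1,2): 0 [-], cum=0
Step 4: p0@(0,1) p1@ESC p2@ESC p3@ESC p4@ESC -> at (1,2): 0 [-], cum=0
Step 5: p0@ESC p1@ESC p2@ESC p3@ESC p4@ESC -> at (1,2): 0 [-], cum=0
Total visits = 0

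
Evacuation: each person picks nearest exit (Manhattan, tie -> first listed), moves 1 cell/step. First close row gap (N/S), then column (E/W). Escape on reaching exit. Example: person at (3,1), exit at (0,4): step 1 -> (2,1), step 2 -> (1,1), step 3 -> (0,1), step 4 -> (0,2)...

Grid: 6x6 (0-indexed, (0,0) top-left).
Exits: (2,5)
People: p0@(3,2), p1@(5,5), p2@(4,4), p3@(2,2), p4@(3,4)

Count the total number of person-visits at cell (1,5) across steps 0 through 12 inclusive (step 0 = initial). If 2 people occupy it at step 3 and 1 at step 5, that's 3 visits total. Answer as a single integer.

Step 0: p0@(3,2) p1@(5,5) p2@(4,4) p3@(2,2) p4@(3,4) -> at (1,5): 0 [-], cum=0
Step 1: p0@(2,2) p1@(4,5) p2@(3,4) p3@(2,3) p4@(2,4) -> at (1,5): 0 [-], cum=0
Step 2: p0@(2,3) p1@(3,5) p2@(2,4) p3@(2,4) p4@ESC -> at (1,5): 0 [-], cum=0
Step 3: p0@(2,4) p1@ESC p2@ESC p3@ESC p4@ESC -> at (1,5): 0 [-], cum=0
Step 4: p0@ESC p1@ESC p2@ESC p3@ESC p4@ESC -> at (1,5): 0 [-], cum=0
Total visits = 0

Answer: 0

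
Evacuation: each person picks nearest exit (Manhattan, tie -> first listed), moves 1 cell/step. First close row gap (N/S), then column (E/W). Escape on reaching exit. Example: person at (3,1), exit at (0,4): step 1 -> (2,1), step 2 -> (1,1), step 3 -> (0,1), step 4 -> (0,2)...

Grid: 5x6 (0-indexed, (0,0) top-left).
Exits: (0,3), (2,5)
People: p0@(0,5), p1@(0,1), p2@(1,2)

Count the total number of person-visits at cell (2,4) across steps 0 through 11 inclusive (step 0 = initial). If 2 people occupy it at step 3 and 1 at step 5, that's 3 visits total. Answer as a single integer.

Answer: 0

Derivation:
Step 0: p0@(0,5) p1@(0,1) p2@(1,2) -> at (2,4): 0 [-], cum=0
Step 1: p0@(0,4) p1@(0,2) p2@(0,2) -> at (2,4): 0 [-], cum=0
Step 2: p0@ESC p1@ESC p2@ESC -> at (2,4): 0 [-], cum=0
Total visits = 0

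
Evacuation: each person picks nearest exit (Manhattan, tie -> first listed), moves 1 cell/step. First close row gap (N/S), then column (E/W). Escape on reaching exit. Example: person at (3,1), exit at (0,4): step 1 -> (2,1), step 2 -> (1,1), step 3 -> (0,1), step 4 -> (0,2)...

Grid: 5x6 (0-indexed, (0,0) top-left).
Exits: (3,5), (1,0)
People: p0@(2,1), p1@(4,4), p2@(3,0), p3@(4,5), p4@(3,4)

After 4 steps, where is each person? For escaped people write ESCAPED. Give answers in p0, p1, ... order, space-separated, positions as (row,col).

Step 1: p0:(2,1)->(1,1) | p1:(4,4)->(3,4) | p2:(3,0)->(2,0) | p3:(4,5)->(3,5)->EXIT | p4:(3,4)->(3,5)->EXIT
Step 2: p0:(1,1)->(1,0)->EXIT | p1:(3,4)->(3,5)->EXIT | p2:(2,0)->(1,0)->EXIT | p3:escaped | p4:escaped

ESCAPED ESCAPED ESCAPED ESCAPED ESCAPED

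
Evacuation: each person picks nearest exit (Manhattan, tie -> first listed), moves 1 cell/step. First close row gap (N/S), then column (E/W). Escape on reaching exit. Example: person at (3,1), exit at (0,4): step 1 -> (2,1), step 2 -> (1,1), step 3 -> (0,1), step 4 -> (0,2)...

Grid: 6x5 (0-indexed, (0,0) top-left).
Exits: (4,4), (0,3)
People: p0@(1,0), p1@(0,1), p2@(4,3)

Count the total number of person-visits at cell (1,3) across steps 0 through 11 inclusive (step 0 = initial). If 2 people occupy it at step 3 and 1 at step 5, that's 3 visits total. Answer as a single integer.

Answer: 0

Derivation:
Step 0: p0@(1,0) p1@(0,1) p2@(4,3) -> at (1,3): 0 [-], cum=0
Step 1: p0@(0,0) p1@(0,2) p2@ESC -> at (1,3): 0 [-], cum=0
Step 2: p0@(0,1) p1@ESC p2@ESC -> at (1,3): 0 [-], cum=0
Step 3: p0@(0,2) p1@ESC p2@ESC -> at (1,3): 0 [-], cum=0
Step 4: p0@ESC p1@ESC p2@ESC -> at (1,3): 0 [-], cum=0
Total visits = 0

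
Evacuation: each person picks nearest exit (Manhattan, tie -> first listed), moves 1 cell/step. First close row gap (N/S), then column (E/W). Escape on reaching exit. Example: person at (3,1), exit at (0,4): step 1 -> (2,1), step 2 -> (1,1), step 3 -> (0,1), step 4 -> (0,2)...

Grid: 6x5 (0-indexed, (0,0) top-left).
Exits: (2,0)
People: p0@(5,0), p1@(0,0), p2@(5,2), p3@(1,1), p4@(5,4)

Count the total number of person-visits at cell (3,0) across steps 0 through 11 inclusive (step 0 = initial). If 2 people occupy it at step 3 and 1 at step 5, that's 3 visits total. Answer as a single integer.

Step 0: p0@(5,0) p1@(0,0) p2@(5,2) p3@(1,1) p4@(5,4) -> at (3,0): 0 [-], cum=0
Step 1: p0@(4,0) p1@(1,0) p2@(4,2) p3@(2,1) p4@(4,4) -> at (3,0): 0 [-], cum=0
Step 2: p0@(3,0) p1@ESC p2@(3,2) p3@ESC p4@(3,4) -> at (3,0): 1 [p0], cum=1
Step 3: p0@ESC p1@ESC p2@(2,2) p3@ESC p4@(2,4) -> at (3,0): 0 [-], cum=1
Step 4: p0@ESC p1@ESC p2@(2,1) p3@ESC p4@(2,3) -> at (3,0): 0 [-], cum=1
Step 5: p0@ESC p1@ESC p2@ESC p3@ESC p4@(2,2) -> at (3,0): 0 [-], cum=1
Step 6: p0@ESC p1@ESC p2@ESC p3@ESC p4@(2,1) -> at (3,0): 0 [-], cum=1
Step 7: p0@ESC p1@ESC p2@ESC p3@ESC p4@ESC -> at (3,0): 0 [-], cum=1
Total visits = 1

Answer: 1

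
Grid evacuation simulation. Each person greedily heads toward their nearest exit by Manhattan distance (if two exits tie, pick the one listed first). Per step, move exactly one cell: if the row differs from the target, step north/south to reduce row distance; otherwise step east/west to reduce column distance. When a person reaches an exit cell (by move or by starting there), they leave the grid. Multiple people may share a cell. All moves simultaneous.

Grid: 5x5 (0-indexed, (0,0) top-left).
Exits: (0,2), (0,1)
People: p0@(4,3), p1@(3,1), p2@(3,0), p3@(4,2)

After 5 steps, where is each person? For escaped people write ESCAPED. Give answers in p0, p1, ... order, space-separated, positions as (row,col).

Step 1: p0:(4,3)->(3,3) | p1:(3,1)->(2,1) | p2:(3,0)->(2,0) | p3:(4,2)->(3,2)
Step 2: p0:(3,3)->(2,3) | p1:(2,1)->(1,1) | p2:(2,0)->(1,0) | p3:(3,2)->(2,2)
Step 3: p0:(2,3)->(1,3) | p1:(1,1)->(0,1)->EXIT | p2:(1,0)->(0,0) | p3:(2,2)->(1,2)
Step 4: p0:(1,3)->(0,3) | p1:escaped | p2:(0,0)->(0,1)->EXIT | p3:(1,2)->(0,2)->EXIT
Step 5: p0:(0,3)->(0,2)->EXIT | p1:escaped | p2:escaped | p3:escaped

ESCAPED ESCAPED ESCAPED ESCAPED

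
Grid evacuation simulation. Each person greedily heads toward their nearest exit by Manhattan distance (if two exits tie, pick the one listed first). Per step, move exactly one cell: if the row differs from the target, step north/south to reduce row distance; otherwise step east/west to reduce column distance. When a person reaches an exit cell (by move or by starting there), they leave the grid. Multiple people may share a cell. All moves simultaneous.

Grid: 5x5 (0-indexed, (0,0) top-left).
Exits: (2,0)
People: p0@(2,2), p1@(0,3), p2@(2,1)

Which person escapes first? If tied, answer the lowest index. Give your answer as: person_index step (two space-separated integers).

Answer: 2 1

Derivation:
Step 1: p0:(2,2)->(2,1) | p1:(0,3)->(1,3) | p2:(2,1)->(2,0)->EXIT
Step 2: p0:(2,1)->(2,0)->EXIT | p1:(1,3)->(2,3) | p2:escaped
Step 3: p0:escaped | p1:(2,3)->(2,2) | p2:escaped
Step 4: p0:escaped | p1:(2,2)->(2,1) | p2:escaped
Step 5: p0:escaped | p1:(2,1)->(2,0)->EXIT | p2:escaped
Exit steps: [2, 5, 1]
First to escape: p2 at step 1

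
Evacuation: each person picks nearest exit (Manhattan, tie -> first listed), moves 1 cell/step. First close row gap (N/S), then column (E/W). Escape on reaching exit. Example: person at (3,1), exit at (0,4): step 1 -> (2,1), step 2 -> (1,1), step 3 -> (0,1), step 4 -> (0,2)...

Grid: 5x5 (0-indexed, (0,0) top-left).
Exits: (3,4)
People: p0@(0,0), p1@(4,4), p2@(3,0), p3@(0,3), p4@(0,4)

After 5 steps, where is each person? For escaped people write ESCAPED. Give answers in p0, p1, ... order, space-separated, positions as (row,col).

Step 1: p0:(0,0)->(1,0) | p1:(4,4)->(3,4)->EXIT | p2:(3,0)->(3,1) | p3:(0,3)->(1,3) | p4:(0,4)->(1,4)
Step 2: p0:(1,0)->(2,0) | p1:escaped | p2:(3,1)->(3,2) | p3:(1,3)->(2,3) | p4:(1,4)->(2,4)
Step 3: p0:(2,0)->(3,0) | p1:escaped | p2:(3,2)->(3,3) | p3:(2,3)->(3,3) | p4:(2,4)->(3,4)->EXIT
Step 4: p0:(3,0)->(3,1) | p1:escaped | p2:(3,3)->(3,4)->EXIT | p3:(3,3)->(3,4)->EXIT | p4:escaped
Step 5: p0:(3,1)->(3,2) | p1:escaped | p2:escaped | p3:escaped | p4:escaped

(3,2) ESCAPED ESCAPED ESCAPED ESCAPED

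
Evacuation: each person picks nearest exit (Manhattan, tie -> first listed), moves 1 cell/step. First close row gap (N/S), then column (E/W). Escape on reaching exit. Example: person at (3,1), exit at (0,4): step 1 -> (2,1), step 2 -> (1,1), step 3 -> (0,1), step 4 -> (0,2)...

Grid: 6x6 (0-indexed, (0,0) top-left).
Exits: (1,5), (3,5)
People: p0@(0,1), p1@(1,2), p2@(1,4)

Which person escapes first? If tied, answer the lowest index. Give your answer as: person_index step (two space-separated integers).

Step 1: p0:(0,1)->(1,1) | p1:(1,2)->(1,3) | p2:(1,4)->(1,5)->EXIT
Step 2: p0:(1,1)->(1,2) | p1:(1,3)->(1,4) | p2:escaped
Step 3: p0:(1,2)->(1,3) | p1:(1,4)->(1,5)->EXIT | p2:escaped
Step 4: p0:(1,3)->(1,4) | p1:escaped | p2:escaped
Step 5: p0:(1,4)->(1,5)->EXIT | p1:escaped | p2:escaped
Exit steps: [5, 3, 1]
First to escape: p2 at step 1

Answer: 2 1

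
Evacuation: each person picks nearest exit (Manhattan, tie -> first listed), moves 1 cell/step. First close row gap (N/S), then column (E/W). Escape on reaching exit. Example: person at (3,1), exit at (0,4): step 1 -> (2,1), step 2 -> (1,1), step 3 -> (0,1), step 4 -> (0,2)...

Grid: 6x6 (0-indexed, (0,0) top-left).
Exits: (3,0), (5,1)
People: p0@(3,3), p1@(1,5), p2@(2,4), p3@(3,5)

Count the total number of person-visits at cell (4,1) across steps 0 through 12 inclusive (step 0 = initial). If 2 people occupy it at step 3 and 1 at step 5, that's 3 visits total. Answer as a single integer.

Answer: 0

Derivation:
Step 0: p0@(3,3) p1@(1,5) p2@(2,4) p3@(3,5) -> at (4,1): 0 [-], cum=0
Step 1: p0@(3,2) p1@(2,5) p2@(3,4) p3@(3,4) -> at (4,1): 0 [-], cum=0
Step 2: p0@(3,1) p1@(3,5) p2@(3,3) p3@(3,3) -> at (4,1): 0 [-], cum=0
Step 3: p0@ESC p1@(3,4) p2@(3,2) p3@(3,2) -> at (4,1): 0 [-], cum=0
Step 4: p0@ESC p1@(3,3) p2@(3,1) p3@(3,1) -> at (4,1): 0 [-], cum=0
Step 5: p0@ESC p1@(3,2) p2@ESC p3@ESC -> at (4,1): 0 [-], cum=0
Step 6: p0@ESC p1@(3,1) p2@ESC p3@ESC -> at (4,1): 0 [-], cum=0
Step 7: p0@ESC p1@ESC p2@ESC p3@ESC -> at (4,1): 0 [-], cum=0
Total visits = 0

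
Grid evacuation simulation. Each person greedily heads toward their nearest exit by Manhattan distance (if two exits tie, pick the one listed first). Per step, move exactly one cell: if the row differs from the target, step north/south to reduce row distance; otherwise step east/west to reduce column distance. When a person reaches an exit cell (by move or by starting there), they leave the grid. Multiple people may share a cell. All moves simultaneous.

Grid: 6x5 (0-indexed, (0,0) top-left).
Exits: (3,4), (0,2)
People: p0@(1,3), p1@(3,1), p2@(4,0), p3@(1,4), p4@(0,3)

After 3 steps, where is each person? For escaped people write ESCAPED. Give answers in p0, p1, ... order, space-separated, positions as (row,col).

Step 1: p0:(1,3)->(0,3) | p1:(3,1)->(3,2) | p2:(4,0)->(3,0) | p3:(1,4)->(2,4) | p4:(0,3)->(0,2)->EXIT
Step 2: p0:(0,3)->(0,2)->EXIT | p1:(3,2)->(3,3) | p2:(3,0)->(3,1) | p3:(2,4)->(3,4)->EXIT | p4:escaped
Step 3: p0:escaped | p1:(3,3)->(3,4)->EXIT | p2:(3,1)->(3,2) | p3:escaped | p4:escaped

ESCAPED ESCAPED (3,2) ESCAPED ESCAPED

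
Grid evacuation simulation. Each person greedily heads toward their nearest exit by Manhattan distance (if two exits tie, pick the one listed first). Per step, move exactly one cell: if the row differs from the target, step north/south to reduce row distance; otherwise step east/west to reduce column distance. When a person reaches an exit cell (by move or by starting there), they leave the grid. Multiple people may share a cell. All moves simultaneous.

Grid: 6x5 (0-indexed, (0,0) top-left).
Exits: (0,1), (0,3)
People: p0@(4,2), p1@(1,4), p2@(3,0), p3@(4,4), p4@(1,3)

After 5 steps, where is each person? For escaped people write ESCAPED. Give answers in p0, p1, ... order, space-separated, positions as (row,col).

Step 1: p0:(4,2)->(3,2) | p1:(1,4)->(0,4) | p2:(3,0)->(2,0) | p3:(4,4)->(3,4) | p4:(1,3)->(0,3)->EXIT
Step 2: p0:(3,2)->(2,2) | p1:(0,4)->(0,3)->EXIT | p2:(2,0)->(1,0) | p3:(3,4)->(2,4) | p4:escaped
Step 3: p0:(2,2)->(1,2) | p1:escaped | p2:(1,0)->(0,0) | p3:(2,4)->(1,4) | p4:escaped
Step 4: p0:(1,2)->(0,2) | p1:escaped | p2:(0,0)->(0,1)->EXIT | p3:(1,4)->(0,4) | p4:escaped
Step 5: p0:(0,2)->(0,1)->EXIT | p1:escaped | p2:escaped | p3:(0,4)->(0,3)->EXIT | p4:escaped

ESCAPED ESCAPED ESCAPED ESCAPED ESCAPED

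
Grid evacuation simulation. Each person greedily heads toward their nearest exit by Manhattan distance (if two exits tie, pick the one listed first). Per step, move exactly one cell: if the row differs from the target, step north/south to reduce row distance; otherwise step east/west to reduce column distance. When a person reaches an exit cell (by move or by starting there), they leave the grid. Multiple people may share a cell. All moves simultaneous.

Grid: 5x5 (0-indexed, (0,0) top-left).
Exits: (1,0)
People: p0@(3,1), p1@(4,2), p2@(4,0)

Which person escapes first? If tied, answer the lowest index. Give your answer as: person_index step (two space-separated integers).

Step 1: p0:(3,1)->(2,1) | p1:(4,2)->(3,2) | p2:(4,0)->(3,0)
Step 2: p0:(2,1)->(1,1) | p1:(3,2)->(2,2) | p2:(3,0)->(2,0)
Step 3: p0:(1,1)->(1,0)->EXIT | p1:(2,2)->(1,2) | p2:(2,0)->(1,0)->EXIT
Step 4: p0:escaped | p1:(1,2)->(1,1) | p2:escaped
Step 5: p0:escaped | p1:(1,1)->(1,0)->EXIT | p2:escaped
Exit steps: [3, 5, 3]
First to escape: p0 at step 3

Answer: 0 3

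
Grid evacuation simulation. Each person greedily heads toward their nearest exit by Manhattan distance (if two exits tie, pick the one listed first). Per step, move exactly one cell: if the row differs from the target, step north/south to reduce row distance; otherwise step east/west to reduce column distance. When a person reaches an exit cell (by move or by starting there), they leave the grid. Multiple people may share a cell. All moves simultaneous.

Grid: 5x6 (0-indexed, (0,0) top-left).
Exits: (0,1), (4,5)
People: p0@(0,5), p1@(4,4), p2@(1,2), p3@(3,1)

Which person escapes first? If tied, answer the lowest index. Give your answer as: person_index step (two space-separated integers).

Answer: 1 1

Derivation:
Step 1: p0:(0,5)->(0,4) | p1:(4,4)->(4,5)->EXIT | p2:(1,2)->(0,2) | p3:(3,1)->(2,1)
Step 2: p0:(0,4)->(0,3) | p1:escaped | p2:(0,2)->(0,1)->EXIT | p3:(2,1)->(1,1)
Step 3: p0:(0,3)->(0,2) | p1:escaped | p2:escaped | p3:(1,1)->(0,1)->EXIT
Step 4: p0:(0,2)->(0,1)->EXIT | p1:escaped | p2:escaped | p3:escaped
Exit steps: [4, 1, 2, 3]
First to escape: p1 at step 1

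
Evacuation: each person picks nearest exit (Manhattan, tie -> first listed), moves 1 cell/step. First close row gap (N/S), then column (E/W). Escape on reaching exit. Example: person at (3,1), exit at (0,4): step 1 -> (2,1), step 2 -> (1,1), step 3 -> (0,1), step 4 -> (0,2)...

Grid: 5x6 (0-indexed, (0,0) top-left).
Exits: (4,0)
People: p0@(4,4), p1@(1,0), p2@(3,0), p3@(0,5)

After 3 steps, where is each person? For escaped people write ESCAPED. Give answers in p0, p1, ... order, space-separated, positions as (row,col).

Step 1: p0:(4,4)->(4,3) | p1:(1,0)->(2,0) | p2:(3,0)->(4,0)->EXIT | p3:(0,5)->(1,5)
Step 2: p0:(4,3)->(4,2) | p1:(2,0)->(3,0) | p2:escaped | p3:(1,5)->(2,5)
Step 3: p0:(4,2)->(4,1) | p1:(3,0)->(4,0)->EXIT | p2:escaped | p3:(2,5)->(3,5)

(4,1) ESCAPED ESCAPED (3,5)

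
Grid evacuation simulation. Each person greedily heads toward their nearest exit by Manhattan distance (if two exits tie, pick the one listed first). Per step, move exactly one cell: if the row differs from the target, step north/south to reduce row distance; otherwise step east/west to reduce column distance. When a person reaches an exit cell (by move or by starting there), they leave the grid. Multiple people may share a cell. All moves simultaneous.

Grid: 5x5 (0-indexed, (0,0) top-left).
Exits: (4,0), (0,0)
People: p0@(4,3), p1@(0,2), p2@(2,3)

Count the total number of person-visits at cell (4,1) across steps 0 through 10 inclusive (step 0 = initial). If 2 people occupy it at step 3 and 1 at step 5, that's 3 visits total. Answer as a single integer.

Step 0: p0@(4,3) p1@(0,2) p2@(2,3) -> at (4,1): 0 [-], cum=0
Step 1: p0@(4,2) p1@(0,1) p2@(3,3) -> at (4,1): 0 [-], cum=0
Step 2: p0@(4,1) p1@ESC p2@(4,3) -> at (4,1): 1 [p0], cum=1
Step 3: p0@ESC p1@ESC p2@(4,2) -> at (4,1): 0 [-], cum=1
Step 4: p0@ESC p1@ESC p2@(4,1) -> at (4,1): 1 [p2], cum=2
Step 5: p0@ESC p1@ESC p2@ESC -> at (4,1): 0 [-], cum=2
Total visits = 2

Answer: 2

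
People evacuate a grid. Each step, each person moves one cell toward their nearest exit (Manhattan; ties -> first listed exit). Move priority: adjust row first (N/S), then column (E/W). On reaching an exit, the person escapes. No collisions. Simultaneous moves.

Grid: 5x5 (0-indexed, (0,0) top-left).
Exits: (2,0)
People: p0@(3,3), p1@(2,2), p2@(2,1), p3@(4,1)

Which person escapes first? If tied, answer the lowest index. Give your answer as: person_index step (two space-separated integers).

Answer: 2 1

Derivation:
Step 1: p0:(3,3)->(2,3) | p1:(2,2)->(2,1) | p2:(2,1)->(2,0)->EXIT | p3:(4,1)->(3,1)
Step 2: p0:(2,3)->(2,2) | p1:(2,1)->(2,0)->EXIT | p2:escaped | p3:(3,1)->(2,1)
Step 3: p0:(2,2)->(2,1) | p1:escaped | p2:escaped | p3:(2,1)->(2,0)->EXIT
Step 4: p0:(2,1)->(2,0)->EXIT | p1:escaped | p2:escaped | p3:escaped
Exit steps: [4, 2, 1, 3]
First to escape: p2 at step 1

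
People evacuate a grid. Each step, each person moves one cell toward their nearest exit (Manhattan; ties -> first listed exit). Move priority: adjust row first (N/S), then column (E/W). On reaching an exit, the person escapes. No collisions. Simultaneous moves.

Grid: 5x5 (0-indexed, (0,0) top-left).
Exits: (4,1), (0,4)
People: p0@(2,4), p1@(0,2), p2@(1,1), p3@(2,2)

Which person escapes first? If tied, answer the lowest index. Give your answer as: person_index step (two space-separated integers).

Answer: 0 2

Derivation:
Step 1: p0:(2,4)->(1,4) | p1:(0,2)->(0,3) | p2:(1,1)->(2,1) | p3:(2,2)->(3,2)
Step 2: p0:(1,4)->(0,4)->EXIT | p1:(0,3)->(0,4)->EXIT | p2:(2,1)->(3,1) | p3:(3,2)->(4,2)
Step 3: p0:escaped | p1:escaped | p2:(3,1)->(4,1)->EXIT | p3:(4,2)->(4,1)->EXIT
Exit steps: [2, 2, 3, 3]
First to escape: p0 at step 2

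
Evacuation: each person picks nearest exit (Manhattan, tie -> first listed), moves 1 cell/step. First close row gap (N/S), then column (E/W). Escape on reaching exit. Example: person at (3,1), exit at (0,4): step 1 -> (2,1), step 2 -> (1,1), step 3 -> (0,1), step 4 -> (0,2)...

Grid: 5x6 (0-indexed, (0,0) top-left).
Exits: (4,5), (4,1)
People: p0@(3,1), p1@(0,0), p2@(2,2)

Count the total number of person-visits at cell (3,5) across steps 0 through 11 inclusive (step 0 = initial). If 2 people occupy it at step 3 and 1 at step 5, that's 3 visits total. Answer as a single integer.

Answer: 0

Derivation:
Step 0: p0@(3,1) p1@(0,0) p2@(2,2) -> at (3,5): 0 [-], cum=0
Step 1: p0@ESC p1@(1,0) p2@(3,2) -> at (3,5): 0 [-], cum=0
Step 2: p0@ESC p1@(2,0) p2@(4,2) -> at (3,5): 0 [-], cum=0
Step 3: p0@ESC p1@(3,0) p2@ESC -> at (3,5): 0 [-], cum=0
Step 4: p0@ESC p1@(4,0) p2@ESC -> at (3,5): 0 [-], cum=0
Step 5: p0@ESC p1@ESC p2@ESC -> at (3,5): 0 [-], cum=0
Total visits = 0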